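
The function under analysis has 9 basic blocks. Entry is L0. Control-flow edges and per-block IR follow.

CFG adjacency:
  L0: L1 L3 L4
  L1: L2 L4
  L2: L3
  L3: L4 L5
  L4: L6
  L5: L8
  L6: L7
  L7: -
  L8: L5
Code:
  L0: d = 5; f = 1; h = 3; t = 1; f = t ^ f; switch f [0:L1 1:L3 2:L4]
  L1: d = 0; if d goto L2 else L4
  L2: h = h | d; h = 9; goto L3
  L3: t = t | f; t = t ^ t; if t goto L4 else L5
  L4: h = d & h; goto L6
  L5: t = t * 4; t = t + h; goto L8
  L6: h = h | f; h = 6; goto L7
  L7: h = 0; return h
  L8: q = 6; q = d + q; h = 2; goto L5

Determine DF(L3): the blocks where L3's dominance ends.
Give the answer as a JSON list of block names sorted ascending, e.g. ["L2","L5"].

Answer: ["L4"]

Derivation:
idom tree: L1←L0 L2←L1 L3←L0 L4←L0 L5←L3 L6←L4 L7←L6 L8←L5
Dom∩ at merges:
  L3: preds {L0,L2}: {L0} ∩ {L0,L1,L2} = {L0}; idom=L0
  L4: preds {L0,L1,L3}: {L0} ∩ {L0,L1} ∩ {L0,L3} = {L0}; idom=L0
  L5: preds {L3,L8}: {L0,L3} ∩ {L0,L3,L5,L8} = {L0,L3}; idom=L3

DF walk-up:
  L3←L0: walk · to L0
  L3←L2: walk L2→L1 to L0
  L4←L0: walk · to L0
  L4←L1: walk L1 to L0
  L4←L3: walk L3 to L0
  L5←L3: walk · to L3
  L5←L8: walk L8→L5 to L3
  DF(L0)=∅
  DF(L1)={L3,L4}
  DF(L2)={L3}
  DF(L3)={L4}
  DF(L4)=∅
  DF(L5)={L5}
  DF(L6)=∅
  DF(L7)=∅
  DF(L8)={L5}

DF(L3) = ["L4"]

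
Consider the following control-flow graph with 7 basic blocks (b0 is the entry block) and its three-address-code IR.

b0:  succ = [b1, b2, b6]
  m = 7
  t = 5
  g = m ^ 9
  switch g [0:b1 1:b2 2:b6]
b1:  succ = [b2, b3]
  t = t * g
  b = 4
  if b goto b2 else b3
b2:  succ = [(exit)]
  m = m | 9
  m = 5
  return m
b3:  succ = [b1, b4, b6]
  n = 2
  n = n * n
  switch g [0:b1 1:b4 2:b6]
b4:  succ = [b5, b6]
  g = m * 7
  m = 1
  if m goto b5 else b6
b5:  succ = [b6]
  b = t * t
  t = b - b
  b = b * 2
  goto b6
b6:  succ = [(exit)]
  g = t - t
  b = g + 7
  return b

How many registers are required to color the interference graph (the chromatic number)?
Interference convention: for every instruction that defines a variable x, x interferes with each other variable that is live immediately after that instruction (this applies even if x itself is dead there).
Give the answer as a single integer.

Answer: 4

Working:
Per-block:
  b0: def={g,m,t} ue=∅
  b1: def={b,t} ue={g,t}
  b2: def={m} ue={m}
  b3: def={n} ue={g}
  b4: def={g,m} ue={m}
  b5: def={b,t} ue={t}
  b6: def={b,g} ue={t}

Live sets:
  live b0: ∅→{g,m,t}
  live b1: {g,m,t}→{g,m,t}
  live b2: {m}→∅
  live b3: {g,m,t}→{g,m,t}
  live b4: {m,t}→{t}
  live b5: {t}→{t}
  live b6: {t}→∅

Interfere edges:
  b — {g,m,t}
  g — {b,m,n,t}
  m — {b,g,n,t}
  n — {g,m,t}
  t — {b,g,m,n}

Chromatic number:
  clique {b,g,m,t} ⇒ need ≥ 4
  assign b→R3 g→R0 m→R1 n→R3 t→R2 — no edge inside a register ⇒ χ ≤ 4
  χ = 4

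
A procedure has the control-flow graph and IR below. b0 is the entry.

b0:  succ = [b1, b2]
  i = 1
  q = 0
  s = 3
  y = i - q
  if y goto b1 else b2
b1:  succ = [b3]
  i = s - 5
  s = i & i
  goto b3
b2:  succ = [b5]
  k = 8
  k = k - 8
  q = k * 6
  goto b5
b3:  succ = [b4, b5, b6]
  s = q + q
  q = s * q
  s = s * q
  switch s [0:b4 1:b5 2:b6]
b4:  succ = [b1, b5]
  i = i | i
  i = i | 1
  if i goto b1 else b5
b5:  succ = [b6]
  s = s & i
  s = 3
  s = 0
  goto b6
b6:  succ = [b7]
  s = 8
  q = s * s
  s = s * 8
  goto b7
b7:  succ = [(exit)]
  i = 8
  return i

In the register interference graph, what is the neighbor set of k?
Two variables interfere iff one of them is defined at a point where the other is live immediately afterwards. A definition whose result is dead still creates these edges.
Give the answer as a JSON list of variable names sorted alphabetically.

Answer: ["i", "s"]

Analysis:
Block summaries:
  b0 def {i,q,s,y} use ∅
  b1 def {i,s} use {s}
  b2 def {k,q} use ∅
  b3 def {q,s} use {q}
  b4 def {i} use {i}
  b5 def {s} use {i,s}
  b6 def {q,s} use ∅
  b7 def {i} use ∅

Live sets:
  b0 li=∅ lo={i,q,s}
  b1 li={q,s} lo={i,q}
  b2 li={i,s} lo={i,s}
  b3 li={i,q} lo={i,q,s}
  b4 li={i,q,s} lo={i,q,s}
  b5 li={i,s} lo=∅
  b6 li=∅ lo=∅
  b7 li=∅ lo=∅

Interfere edges:
  i: {k,q,s,y}
  k: {i,s}
  q: {i,s,y}
  s: {i,k,q,y}
  y: {i,q,s}

N(k) = ["i", "s"]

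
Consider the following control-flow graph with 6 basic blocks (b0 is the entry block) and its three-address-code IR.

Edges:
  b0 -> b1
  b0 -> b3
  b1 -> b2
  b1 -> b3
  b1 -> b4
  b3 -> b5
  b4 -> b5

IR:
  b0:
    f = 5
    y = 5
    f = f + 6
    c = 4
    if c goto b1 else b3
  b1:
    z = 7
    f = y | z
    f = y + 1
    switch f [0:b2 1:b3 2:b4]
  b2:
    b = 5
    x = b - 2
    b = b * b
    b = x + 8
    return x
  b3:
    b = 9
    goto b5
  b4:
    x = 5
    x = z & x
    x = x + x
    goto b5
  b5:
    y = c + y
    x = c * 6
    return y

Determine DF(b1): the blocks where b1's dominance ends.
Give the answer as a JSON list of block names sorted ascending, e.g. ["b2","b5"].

Answer: ["b3", "b5"]

Analysis:
idom tree: b1←b0 b2←b1 b3←b0 b4←b1 b5←b0
Join-block Dom:
  b3: preds {b0,b1}: {b0} ∩ {b0,b1} = {b0}; idom=b0
  b5: preds {b3,b4}: {b0,b3} ∩ {b0,b1,b4} = {b0}; idom=b0

DF walk-up:
  b3←b0: walk · to b0
  b3←b1: walk b1 to b0
  b5←b3: walk b3 to b0
  b5←b4: walk b4→b1 to b0
  b0 → ∅
  b1 → {b3,b5}
  b2 → ∅
  b3 → {b5}
  b4 → {b5}
  b5 → ∅

DF(b1) = ["b3", "b5"]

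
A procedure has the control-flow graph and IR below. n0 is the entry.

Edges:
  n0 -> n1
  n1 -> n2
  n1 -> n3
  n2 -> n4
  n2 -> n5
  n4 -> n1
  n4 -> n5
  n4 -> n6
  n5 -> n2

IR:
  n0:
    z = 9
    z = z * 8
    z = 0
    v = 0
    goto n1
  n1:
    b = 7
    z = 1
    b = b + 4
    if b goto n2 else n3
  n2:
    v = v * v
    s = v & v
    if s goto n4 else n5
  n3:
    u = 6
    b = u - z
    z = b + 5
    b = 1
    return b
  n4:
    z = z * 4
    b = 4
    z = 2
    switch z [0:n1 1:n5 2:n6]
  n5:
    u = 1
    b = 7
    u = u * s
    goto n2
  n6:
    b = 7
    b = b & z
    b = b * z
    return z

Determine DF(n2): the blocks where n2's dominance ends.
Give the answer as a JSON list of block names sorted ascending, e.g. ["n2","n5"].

idom tree: n1←n0 n2←n1 n3←n1 n4←n2 n5←n2 n6←n4
Dom at joins:
  n1: preds {n0,n4}: {n0} ∩ {n0,n1,n2,n4} = {n0}; idom=n0
  n2: preds {n1,n5}: {n0,n1} ∩ {n0,n1,n2,n5} = {n0,n1}; idom=n1
  n5: preds {n2,n4}: {n0,n1,n2} ∩ {n0,n1,n2,n4} = {n0,n1,n2}; idom=n2

Frontier:
  n1←n0: walk · to n0
  n1←n4: walk n4→n2→n1 to n0
  n2←n1: walk · to n1
  n2←n5: walk n5→n2 to n1
  n5←n2: walk · to n2
  n5←n4: walk n4 to n2
  n0 → ∅
  n1 → {n1}
  n2 → {n1,n2}
  n3 → ∅
  n4 → {n1,n5}
  n5 → {n2}
  n6 → ∅

DF(n2) = ["n1", "n2"]

Answer: ["n1", "n2"]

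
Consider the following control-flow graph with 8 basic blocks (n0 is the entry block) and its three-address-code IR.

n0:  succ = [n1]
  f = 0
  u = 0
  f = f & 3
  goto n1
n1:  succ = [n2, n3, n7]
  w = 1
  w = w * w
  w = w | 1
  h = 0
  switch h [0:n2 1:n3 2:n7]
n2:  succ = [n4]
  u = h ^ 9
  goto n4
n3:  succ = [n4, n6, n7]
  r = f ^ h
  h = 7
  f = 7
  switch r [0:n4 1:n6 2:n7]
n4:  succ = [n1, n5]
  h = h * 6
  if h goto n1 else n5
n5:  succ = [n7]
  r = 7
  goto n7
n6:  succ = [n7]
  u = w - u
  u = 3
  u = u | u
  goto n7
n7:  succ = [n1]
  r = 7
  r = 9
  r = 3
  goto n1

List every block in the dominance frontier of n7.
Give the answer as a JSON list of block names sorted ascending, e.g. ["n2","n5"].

idom tree: n1←n0 n2←n1 n3←n1 n4←n1 n5←n4 n6←n3 n7←n1
Dom at joins:
  n1: preds {n0,n4,n7}: {n0} ∩ {n0,n1,n4} ∩ {n0,n1,n7} = {n0}; idom=n0
  n4: preds {n2,n3}: {n0,n1,n2} ∩ {n0,n1,n3} = {n0,n1}; idom=n1
  n7: preds {n1,n3,n5,n6}: {n0,n1} ∩ {n0,n1,n3} ∩ {n0,n1,n4,n5} ∩ {n0,n1,n3,n6} = {n0,n1}; idom=n1

DF walk-up:
  n1←n0: walk · to n0
  n1←n4: walk n4→n1 to n0
  n1←n7: walk n7→n1 to n0
  n4←n2: walk n2 to n1
  n4←n3: walk n3 to n1
  n7←n1: walk · to n1
  n7←n3: walk n3 to n1
  n7←n5: walk n5→n4 to n1
  n7←n6: walk n6→n3 to n1
  DF(n0)=∅
  DF(n1)={n1}
  DF(n2)={n4}
  DF(n3)={n4,n7}
  DF(n4)={n1,n7}
  DF(n5)={n7}
  DF(n6)={n7}
  DF(n7)={n1}

DF(n7) = ["n1"]

Answer: ["n1"]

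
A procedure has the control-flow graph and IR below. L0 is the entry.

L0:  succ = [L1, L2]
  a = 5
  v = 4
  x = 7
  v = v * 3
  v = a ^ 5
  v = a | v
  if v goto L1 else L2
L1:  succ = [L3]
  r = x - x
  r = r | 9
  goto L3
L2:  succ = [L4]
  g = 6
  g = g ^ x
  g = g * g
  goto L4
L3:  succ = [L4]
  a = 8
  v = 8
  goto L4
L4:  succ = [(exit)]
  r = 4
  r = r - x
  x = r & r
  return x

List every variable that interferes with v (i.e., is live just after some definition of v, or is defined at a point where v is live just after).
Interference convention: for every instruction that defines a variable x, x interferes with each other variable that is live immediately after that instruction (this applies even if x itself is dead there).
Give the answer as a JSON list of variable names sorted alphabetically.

Answer: ["a", "x"]

Derivation:
Block summaries:
  L0 def {a,v,x} use ∅
  L1 def {r} use {x}
  L2 def {g} use {x}
  L3 def {a,v} use ∅
  L4 def {r,x} use {x}

Backward fixpoint:
  L0: in=∅ out={x}
  L1: in={x} out={x}
  L2: in={x} out={x}
  L3: in={x} out={x}
  L4: in={x} out=∅

Interfere edges:
  a — {v,x}
  g — {x}
  r — {x}
  v — {a,x}
  x — {a,g,r,v}

N(v) = ["a", "x"]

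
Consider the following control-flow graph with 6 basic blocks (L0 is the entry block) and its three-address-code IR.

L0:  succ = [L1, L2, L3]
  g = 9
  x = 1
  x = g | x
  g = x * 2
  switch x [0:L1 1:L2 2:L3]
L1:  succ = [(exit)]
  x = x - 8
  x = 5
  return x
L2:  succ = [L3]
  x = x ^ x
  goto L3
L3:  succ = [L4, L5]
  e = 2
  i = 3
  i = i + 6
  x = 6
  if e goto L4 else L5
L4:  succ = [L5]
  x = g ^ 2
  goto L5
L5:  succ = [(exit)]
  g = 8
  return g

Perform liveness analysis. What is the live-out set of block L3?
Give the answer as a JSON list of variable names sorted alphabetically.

Per-block:
  L0: def={g,x} ue=∅
  L1: def={x} ue={x}
  L2: def={x} ue={x}
  L3: def={e,i,x} ue=∅
  L4: def={x} ue={g}
  L5: def={g} ue=∅

Liveness:
  L0 li=∅ lo={g,x}
  L1 li={x} lo=∅
  L2 li={g,x} lo={g}
  L3 li={g} lo={g}
  L4 li={g} lo=∅
  L5 li=∅ lo=∅

live-out(L3) = ["g"]

Answer: ["g"]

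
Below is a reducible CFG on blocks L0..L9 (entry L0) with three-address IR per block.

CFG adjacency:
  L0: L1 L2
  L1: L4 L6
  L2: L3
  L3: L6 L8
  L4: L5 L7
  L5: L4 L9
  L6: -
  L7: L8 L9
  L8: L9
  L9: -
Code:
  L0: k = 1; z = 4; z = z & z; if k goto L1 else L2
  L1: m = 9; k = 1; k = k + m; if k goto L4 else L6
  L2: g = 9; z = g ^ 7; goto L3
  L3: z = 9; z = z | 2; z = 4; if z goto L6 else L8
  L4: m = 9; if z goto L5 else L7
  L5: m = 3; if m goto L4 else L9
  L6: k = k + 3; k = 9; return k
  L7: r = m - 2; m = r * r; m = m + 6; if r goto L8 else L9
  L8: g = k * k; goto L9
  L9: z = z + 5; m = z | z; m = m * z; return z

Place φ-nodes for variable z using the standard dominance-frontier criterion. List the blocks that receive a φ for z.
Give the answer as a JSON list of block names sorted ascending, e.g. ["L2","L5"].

idom tree: L1←L0 L2←L0 L3←L2 L4←L1 L5←L4 L6←L0 L7←L4 L8←L0 L9←L0
Join-block Dom:
  L4: preds {L1,L5}: {L0,L1} ∩ {L0,L1,L4,L5} = {L0,L1}; idom=L1
  L6: preds {L1,L3}: {L0,L1} ∩ {L0,L2,L3} = {L0}; idom=L0
  L8: preds {L3,L7}: {L0,L2,L3} ∩ {L0,L1,L4,L7} = {L0}; idom=L0
  L9: preds {L5,L7,L8}: {L0,L1,L4,L5} ∩ {L0,L1,L4,L7} ∩ {L0,L8} = {L0}; idom=L0

DF derivation:
  join L4 pred L1: · stop@L1
  join L4 pred L5: L5→L4 stop@L1
  join L6 pred L1: L1 stop@L0
  join L6 pred L3: L3→L2 stop@L0
  join L8 pred L3: L3→L2 stop@L0
  join L8 pred L7: L7→L4→L1 stop@L0
  join L9 pred L5: L5→L4→L1 stop@L0
  join L9 pred L7: L7→L4→L1 stop@L0
  join L9 pred L8: L8 stop@L0
  DF(L0)=∅
  DF(L1)={L6,L8,L9}
  DF(L2)={L6,L8}
  DF(L3)={L6,L8}
  DF(L4)={L4,L8,L9}
  DF(L5)={L4,L9}
  DF(L6)=∅
  DF(L7)={L8,L9}
  DF(L8)={L9}
  DF(L9)=∅

φ for z: defs {L0,L2,L3,L9}
  DF⁺ = {L6,L8,L9}

Answer: ["L6", "L8", "L9"]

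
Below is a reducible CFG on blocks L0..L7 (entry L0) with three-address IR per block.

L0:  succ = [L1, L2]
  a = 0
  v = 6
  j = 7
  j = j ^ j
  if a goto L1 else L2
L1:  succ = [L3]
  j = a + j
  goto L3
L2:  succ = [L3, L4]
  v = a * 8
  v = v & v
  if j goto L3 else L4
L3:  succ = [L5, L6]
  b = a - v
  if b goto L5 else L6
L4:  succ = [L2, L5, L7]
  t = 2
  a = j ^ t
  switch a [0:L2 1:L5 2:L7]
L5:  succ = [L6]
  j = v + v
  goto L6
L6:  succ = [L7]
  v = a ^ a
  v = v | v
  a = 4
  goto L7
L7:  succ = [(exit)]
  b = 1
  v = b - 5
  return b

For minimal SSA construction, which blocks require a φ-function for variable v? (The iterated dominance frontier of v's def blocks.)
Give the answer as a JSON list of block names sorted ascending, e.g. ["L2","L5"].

idom tree: L1←L0 L2←L0 L3←L0 L4←L2 L5←L0 L6←L0 L7←L0
Dom∩ at merges:
  L2: preds {L0,L4}: {L0} ∩ {L0,L2,L4} = {L0}; idom=L0
  L3: preds {L1,L2}: {L0,L1} ∩ {L0,L2} = {L0}; idom=L0
  L5: preds {L3,L4}: {L0,L3} ∩ {L0,L2,L4} = {L0}; idom=L0
  L6: preds {L3,L5}: {L0,L3} ∩ {L0,L5} = {L0}; idom=L0
  L7: preds {L4,L6}: {L0,L2,L4} ∩ {L0,L6} = {L0}; idom=L0

Frontier:
  join L2 pred L0: · stop@L0
  join L2 pred L4: L4→L2 stop@L0
  join L3 pred L1: L1 stop@L0
  join L3 pred L2: L2 stop@L0
  join L5 pred L3: L3 stop@L0
  join L5 pred L4: L4→L2 stop@L0
  join L6 pred L3: L3 stop@L0
  join L6 pred L5: L5 stop@L0
  join L7 pred L4: L4→L2 stop@L0
  join L7 pred L6: L6 stop@L0
  L0 → ∅
  L1 → {L3}
  L2 → {L2,L3,L5,L7}
  L3 → {L5,L6}
  L4 → {L2,L5,L7}
  L5 → {L6}
  L6 → {L7}
  L7 → ∅

φ for v: defs {L0,L2,L6,L7}
  DF⁺ = {L2,L3,L5,L6,L7}

Answer: ["L2", "L3", "L5", "L6", "L7"]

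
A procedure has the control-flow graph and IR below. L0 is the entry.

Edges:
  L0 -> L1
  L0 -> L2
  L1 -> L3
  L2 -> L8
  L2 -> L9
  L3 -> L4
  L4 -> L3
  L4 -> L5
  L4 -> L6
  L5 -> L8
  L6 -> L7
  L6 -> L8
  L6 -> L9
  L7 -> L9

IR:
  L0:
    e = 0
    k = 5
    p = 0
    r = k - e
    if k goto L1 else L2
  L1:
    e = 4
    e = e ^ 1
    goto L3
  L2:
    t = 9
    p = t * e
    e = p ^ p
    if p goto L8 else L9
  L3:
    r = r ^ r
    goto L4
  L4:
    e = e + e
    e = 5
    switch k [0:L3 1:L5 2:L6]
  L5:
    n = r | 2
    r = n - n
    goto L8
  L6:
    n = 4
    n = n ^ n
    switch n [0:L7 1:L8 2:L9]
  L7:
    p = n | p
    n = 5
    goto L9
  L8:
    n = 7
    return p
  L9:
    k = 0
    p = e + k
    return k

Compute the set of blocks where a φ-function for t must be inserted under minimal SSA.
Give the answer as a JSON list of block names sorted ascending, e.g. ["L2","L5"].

Answer: ["L8", "L9"]

Derivation:
idom tree: L1←L0 L2←L0 L3←L1 L4←L3 L5←L4 L6←L4 L7←L6 L8←L0 L9←L0
Dom at joins:
  L3: preds {L1,L4}: {L0,L1} ∩ {L0,L1,L3,L4} = {L0,L1}; idom=L1
  L8: preds {L2,L5,L6}: {L0,L2} ∩ {L0,L1,L3,L4,L5} ∩ {L0,L1,L3,L4,L6} = {L0}; idom=L0
  L9: preds {L2,L6,L7}: {L0,L2} ∩ {L0,L1,L3,L4,L6} ∩ {L0,L1,L3,L4,L6,L7} = {L0}; idom=L0

DF walk-up:
  L3←L1: walk · to L1
  L3←L4: walk L4→L3 to L1
  L8←L2: walk L2 to L0
  L8←L5: walk L5→L4→L3→L1 to L0
  L8←L6: walk L6→L4→L3→L1 to L0
  L9←L2: walk L2 to L0
  L9←L6: walk L6→L4→L3→L1 to L0
  L9←L7: walk L7→L6→L4→L3→L1 to L0
  L0: DF=∅
  L1: DF={L8,L9}
  L2: DF={L8,L9}
  L3: DF={L3,L8,L9}
  L4: DF={L3,L8,L9}
  L5: DF={L8}
  L6: DF={L8,L9}
  L7: DF={L9}
  L8: DF=∅
  L9: DF=∅

φ for t: defs {L2}
  DF⁺ = {L8,L9}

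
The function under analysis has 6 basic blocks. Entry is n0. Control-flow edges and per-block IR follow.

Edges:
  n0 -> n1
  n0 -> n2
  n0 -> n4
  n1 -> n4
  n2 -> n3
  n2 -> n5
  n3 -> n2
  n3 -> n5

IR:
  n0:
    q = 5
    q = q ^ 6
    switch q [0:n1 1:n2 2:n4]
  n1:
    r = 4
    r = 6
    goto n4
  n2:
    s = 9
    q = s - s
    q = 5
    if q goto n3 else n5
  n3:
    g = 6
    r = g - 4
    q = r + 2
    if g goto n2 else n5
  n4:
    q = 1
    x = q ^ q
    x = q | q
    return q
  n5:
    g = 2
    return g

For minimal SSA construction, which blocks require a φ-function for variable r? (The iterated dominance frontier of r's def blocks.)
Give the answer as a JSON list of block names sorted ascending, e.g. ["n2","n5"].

Answer: ["n2", "n4", "n5"]

Analysis:
idom tree: n1←n0 n2←n0 n3←n2 n4←n0 n5←n2
Dom∩ at merges:
  n2: preds {n0,n3}: {n0} ∩ {n0,n2,n3} = {n0}; idom=n0
  n4: preds {n0,n1}: {n0} ∩ {n0,n1} = {n0}; idom=n0
  n5: preds {n2,n3}: {n0,n2} ∩ {n0,n2,n3} = {n0,n2}; idom=n2

Frontier:
  join n2 pred n0: · stop@n0
  join n2 pred n3: n3→n2 stop@n0
  join n4 pred n0: · stop@n0
  join n4 pred n1: n1 stop@n0
  join n5 pred n2: · stop@n2
  join n5 pred n3: n3 stop@n2
  DF(n0)=∅
  DF(n1)={n4}
  DF(n2)={n2}
  DF(n3)={n2,n5}
  DF(n4)=∅
  DF(n5)=∅

φ for r: defs {n1,n3}
  DF⁺ = {n2,n4,n5}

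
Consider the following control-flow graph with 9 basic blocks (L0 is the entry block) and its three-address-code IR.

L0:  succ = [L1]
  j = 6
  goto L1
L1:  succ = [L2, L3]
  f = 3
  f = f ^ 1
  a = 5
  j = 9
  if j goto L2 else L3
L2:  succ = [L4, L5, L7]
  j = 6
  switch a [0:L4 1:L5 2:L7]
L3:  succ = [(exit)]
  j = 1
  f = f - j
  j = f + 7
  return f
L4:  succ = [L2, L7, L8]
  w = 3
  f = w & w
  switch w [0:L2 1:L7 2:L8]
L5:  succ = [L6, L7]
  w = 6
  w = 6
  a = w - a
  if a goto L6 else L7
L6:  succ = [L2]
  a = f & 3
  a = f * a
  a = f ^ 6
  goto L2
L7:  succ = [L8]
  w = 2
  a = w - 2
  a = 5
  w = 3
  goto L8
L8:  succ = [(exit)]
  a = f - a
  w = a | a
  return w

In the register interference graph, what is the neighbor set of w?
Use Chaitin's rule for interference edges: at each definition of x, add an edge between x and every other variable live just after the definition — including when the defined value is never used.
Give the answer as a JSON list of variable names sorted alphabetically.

Answer: ["a", "f"]

Analysis:
Per-block:
  L0 def {j} use ∅
  L1 def {a,f,j} use ∅
  L2 def {j} use {a}
  L3 def {f,j} use {f}
  L4 def {f,w} use ∅
  L5 def {a,w} use {a}
  L6 def {a} use {f}
  L7 def {a,w} use ∅
  L8 def {a,w} use {a,f}

Live sets:
  L0: in=∅ out=∅
  L1: in=∅ out={a,f}
  L2: in={a,f} out={a,f}
  L3: in={f} out=∅
  L4: in={a} out={a,f}
  L5: in={a,f} out={f}
  L6: in={f} out={a,f}
  L7: in={f} out={a,f}
  L8: in={a,f} out=∅

Interference:
  a — {f,j,w}
  f — {a,j,w}
  j — {a,f}
  w — {a,f}

N(w) = ["a", "f"]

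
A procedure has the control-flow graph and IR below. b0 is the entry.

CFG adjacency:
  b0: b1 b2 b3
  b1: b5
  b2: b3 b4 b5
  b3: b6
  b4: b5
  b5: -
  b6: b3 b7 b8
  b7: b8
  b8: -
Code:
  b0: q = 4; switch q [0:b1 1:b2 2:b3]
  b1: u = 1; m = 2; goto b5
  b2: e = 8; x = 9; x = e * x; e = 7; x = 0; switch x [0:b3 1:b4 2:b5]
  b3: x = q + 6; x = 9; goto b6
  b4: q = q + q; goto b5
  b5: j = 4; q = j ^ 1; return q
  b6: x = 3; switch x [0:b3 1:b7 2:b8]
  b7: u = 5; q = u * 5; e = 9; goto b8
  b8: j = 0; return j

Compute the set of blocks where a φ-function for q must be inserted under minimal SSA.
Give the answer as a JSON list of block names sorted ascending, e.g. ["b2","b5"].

Answer: ["b5", "b8"]

Analysis:
idom tree: b1←b0 b2←b0 b3←b0 b4←b2 b5←b0 b6←b3 b7←b6 b8←b6
Join-block Dom:
  b3: preds {b0,b2,b6}: {b0} ∩ {b0,b2} ∩ {b0,b3,b6} = {b0}; idom=b0
  b5: preds {b1,b2,b4}: {b0,b1} ∩ {b0,b2} ∩ {b0,b2,b4} = {b0}; idom=b0
  b8: preds {b6,b7}: {b0,b3,b6} ∩ {b0,b3,b6,b7} = {b0,b3,b6}; idom=b6

DF walk-up:
  b3←b0: walk · to b0
  b3←b2: walk b2 to b0
  b3←b6: walk b6→b3 to b0
  b5←b1: walk b1 to b0
  b5←b2: walk b2 to b0
  b5←b4: walk b4→b2 to b0
  b8←b6: walk · to b6
  b8←b7: walk b7 to b6
  b0: DF=∅
  b1: DF={b5}
  b2: DF={b3,b5}
  b3: DF={b3}
  b4: DF={b5}
  b5: DF=∅
  b6: DF={b3}
  b7: DF={b8}
  b8: DF=∅

φ for q: defs {b0,b4,b5,b7}
  DF⁺ = {b5,b8}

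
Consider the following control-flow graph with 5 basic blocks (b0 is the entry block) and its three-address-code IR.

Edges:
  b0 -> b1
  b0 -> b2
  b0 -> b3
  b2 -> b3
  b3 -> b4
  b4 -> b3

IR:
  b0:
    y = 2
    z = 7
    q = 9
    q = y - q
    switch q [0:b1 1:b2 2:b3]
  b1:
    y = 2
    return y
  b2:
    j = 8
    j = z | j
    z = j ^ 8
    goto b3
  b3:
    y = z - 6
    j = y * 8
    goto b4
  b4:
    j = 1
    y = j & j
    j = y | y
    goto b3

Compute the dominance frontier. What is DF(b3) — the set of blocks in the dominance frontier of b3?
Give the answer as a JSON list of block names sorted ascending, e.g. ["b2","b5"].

Answer: ["b3"]

Working:
idom tree: b1←b0 b2←b0 b3←b0 b4←b3
Dom at joins:
  b3: preds {b0,b2,b4}: {b0} ∩ {b0,b2} ∩ {b0,b3,b4} = {b0}; idom=b0

Frontier:
  b3←b0: walk · to b0
  b3←b2: walk b2 to b0
  b3←b4: walk b4→b3 to b0
  DF(b0)=∅
  DF(b1)=∅
  DF(b2)={b3}
  DF(b3)={b3}
  DF(b4)={b3}

DF(b3) = ["b3"]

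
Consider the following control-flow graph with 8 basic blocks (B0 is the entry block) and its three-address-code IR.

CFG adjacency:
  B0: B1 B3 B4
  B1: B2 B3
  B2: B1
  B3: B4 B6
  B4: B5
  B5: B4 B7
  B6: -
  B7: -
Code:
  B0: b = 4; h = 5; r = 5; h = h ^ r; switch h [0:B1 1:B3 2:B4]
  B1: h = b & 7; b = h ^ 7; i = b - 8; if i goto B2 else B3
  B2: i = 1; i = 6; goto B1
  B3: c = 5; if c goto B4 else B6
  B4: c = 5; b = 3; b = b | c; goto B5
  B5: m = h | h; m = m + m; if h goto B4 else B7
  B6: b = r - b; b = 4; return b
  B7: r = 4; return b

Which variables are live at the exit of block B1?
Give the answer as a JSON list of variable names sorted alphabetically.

Answer: ["b", "h", "r"]

Working:
Block summaries:
  B0 def {b,h,r} use ∅
  B1 def {b,h,i} use {b}
  B2 def {i} use ∅
  B3 def {c} use ∅
  B4 def {b,c} use ∅
  B5 def {m} use {h}
  B6 def {b} use {b,r}
  B7 def {r} use {b}

Liveness:
  B0: in=∅ out={b,h,r}
  B1: in={b,r} out={b,h,r}
  B2: in={b,r} out={b,r}
  B3: in={b,h,r} out={b,h,r}
  B4: in={h} out={b,h}
  B5: in={b,h} out={b,h}
  B6: in={b,r} out=∅
  B7: in={b} out=∅

live-out(B1) = ["b", "h", "r"]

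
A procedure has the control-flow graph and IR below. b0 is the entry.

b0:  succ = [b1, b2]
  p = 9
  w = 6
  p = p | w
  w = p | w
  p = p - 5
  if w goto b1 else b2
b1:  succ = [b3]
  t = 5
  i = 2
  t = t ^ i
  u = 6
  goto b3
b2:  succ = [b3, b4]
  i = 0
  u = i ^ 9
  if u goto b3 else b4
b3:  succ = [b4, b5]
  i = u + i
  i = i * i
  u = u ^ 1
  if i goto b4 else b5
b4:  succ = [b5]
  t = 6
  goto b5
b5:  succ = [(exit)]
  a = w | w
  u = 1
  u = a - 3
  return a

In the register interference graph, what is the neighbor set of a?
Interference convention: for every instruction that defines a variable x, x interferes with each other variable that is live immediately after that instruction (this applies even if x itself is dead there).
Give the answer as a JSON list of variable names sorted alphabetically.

Answer: ["u"]

Working:
Per-block:
  b0: def={p,w} ue=∅
  b1: def={i,t,u} ue=∅
  b2: def={i,u} ue=∅
  b3: def={i,u} ue={i,u}
  b4: def={t} ue=∅
  b5: def={a,u} ue={w}

Backward fixpoint:
  live b0: ∅→{w}
  live b1: {w}→{i,u,w}
  live b2: {w}→{i,u,w}
  live b3: {i,u,w}→{w}
  live b4: {w}→{w}
  live b5: {w}→∅

Interference:
  a↔{u}
  i↔{t,u,w}
  p↔{w}
  t↔{i,w}
  u↔{a,i,w}
  w↔{i,p,t,u}

N(a) = ["u"]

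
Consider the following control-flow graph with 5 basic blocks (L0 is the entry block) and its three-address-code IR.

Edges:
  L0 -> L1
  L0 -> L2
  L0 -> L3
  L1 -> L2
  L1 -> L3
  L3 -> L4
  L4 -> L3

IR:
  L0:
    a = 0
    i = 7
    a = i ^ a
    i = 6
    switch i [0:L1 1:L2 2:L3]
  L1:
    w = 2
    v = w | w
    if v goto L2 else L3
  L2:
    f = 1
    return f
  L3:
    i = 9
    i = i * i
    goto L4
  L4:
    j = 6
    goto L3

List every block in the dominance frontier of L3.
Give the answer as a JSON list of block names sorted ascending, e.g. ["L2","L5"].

idom tree: L1←L0 L2←L0 L3←L0 L4←L3
Dom∩ at merges:
  L2: preds {L0,L1}: {L0} ∩ {L0,L1} = {L0}; idom=L0
  L3: preds {L0,L1,L4}: {L0} ∩ {L0,L1} ∩ {L0,L3,L4} = {L0}; idom=L0

DF walk-up:
  join L2 pred L0: · stop@L0
  join L2 pred L1: L1 stop@L0
  join L3 pred L0: · stop@L0
  join L3 pred L1: L1 stop@L0
  join L3 pred L4: L4→L3 stop@L0
  L0 → ∅
  L1 → {L2,L3}
  L2 → ∅
  L3 → {L3}
  L4 → {L3}

DF(L3) = ["L3"]

Answer: ["L3"]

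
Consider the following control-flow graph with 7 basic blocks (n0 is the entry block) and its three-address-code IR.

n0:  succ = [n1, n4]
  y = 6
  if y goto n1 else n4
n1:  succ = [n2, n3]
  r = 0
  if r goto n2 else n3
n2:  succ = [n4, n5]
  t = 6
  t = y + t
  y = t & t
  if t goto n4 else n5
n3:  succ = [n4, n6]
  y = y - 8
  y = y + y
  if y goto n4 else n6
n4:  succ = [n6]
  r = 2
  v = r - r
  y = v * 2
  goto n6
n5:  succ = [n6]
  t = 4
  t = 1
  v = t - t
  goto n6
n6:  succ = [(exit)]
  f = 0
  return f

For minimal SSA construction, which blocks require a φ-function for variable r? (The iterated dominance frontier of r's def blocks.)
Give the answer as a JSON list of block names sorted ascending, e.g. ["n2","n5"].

idom tree: n1←n0 n2←n1 n3←n1 n4←n0 n5←n2 n6←n0
Dom at joins:
  n4: preds {n0,n2,n3}: {n0} ∩ {n0,n1,n2} ∩ {n0,n1,n3} = {n0}; idom=n0
  n6: preds {n3,n4,n5}: {n0,n1,n3} ∩ {n0,n4} ∩ {n0,n1,n2,n5} = {n0}; idom=n0

DF derivation:
  n4←n0: walk · to n0
  n4←n2: walk n2→n1 to n0
  n4←n3: walk n3→n1 to n0
  n6←n3: walk n3→n1 to n0
  n6←n4: walk n4 to n0
  n6←n5: walk n5→n2→n1 to n0
  n0 → ∅
  n1 → {n4,n6}
  n2 → {n4,n6}
  n3 → {n4,n6}
  n4 → {n6}
  n5 → {n6}
  n6 → ∅

φ for r: defs {n1,n4}
  DF⁺ = {n4,n6}

Answer: ["n4", "n6"]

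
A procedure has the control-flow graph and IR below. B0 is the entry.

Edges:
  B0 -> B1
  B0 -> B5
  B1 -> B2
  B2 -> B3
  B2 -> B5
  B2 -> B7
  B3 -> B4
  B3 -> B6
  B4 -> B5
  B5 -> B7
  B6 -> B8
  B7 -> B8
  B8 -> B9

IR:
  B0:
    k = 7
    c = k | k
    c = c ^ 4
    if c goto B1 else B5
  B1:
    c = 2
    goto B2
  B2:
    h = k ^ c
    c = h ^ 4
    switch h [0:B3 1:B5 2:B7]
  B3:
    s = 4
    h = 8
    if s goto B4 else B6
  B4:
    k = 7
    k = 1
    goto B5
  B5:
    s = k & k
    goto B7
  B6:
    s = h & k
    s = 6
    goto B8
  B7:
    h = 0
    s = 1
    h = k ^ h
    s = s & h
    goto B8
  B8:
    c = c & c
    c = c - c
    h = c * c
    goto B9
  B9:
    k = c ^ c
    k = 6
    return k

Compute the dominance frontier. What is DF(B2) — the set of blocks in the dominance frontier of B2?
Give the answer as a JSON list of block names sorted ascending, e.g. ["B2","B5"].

Answer: ["B5", "B7", "B8"]

Derivation:
idom tree: B1←B0 B2←B1 B3←B2 B4←B3 B5←B0 B6←B3 B7←B0 B8←B0 B9←B8
Dom at joins:
  B5: preds {B0,B2,B4}: {B0} ∩ {B0,B1,B2} ∩ {B0,B1,B2,B3,B4} = {B0}; idom=B0
  B7: preds {B2,B5}: {B0,B1,B2} ∩ {B0,B5} = {B0}; idom=B0
  B8: preds {B6,B7}: {B0,B1,B2,B3,B6} ∩ {B0,B7} = {B0}; idom=B0

Frontier:
  join B5 pred B0: · stop@B0
  join B5 pred B2: B2→B1 stop@B0
  join B5 pred B4: B4→B3→B2→B1 stop@B0
  join B7 pred B2: B2→B1 stop@B0
  join B7 pred B5: B5 stop@B0
  join B8 pred B6: B6→B3→B2→B1 stop@B0
  join B8 pred B7: B7 stop@B0
  B0: DF=∅
  B1: DF={B5,B7,B8}
  B2: DF={B5,B7,B8}
  B3: DF={B5,B8}
  B4: DF={B5}
  B5: DF={B7}
  B6: DF={B8}
  B7: DF={B8}
  B8: DF=∅
  B9: DF=∅

DF(B2) = ["B5", "B7", "B8"]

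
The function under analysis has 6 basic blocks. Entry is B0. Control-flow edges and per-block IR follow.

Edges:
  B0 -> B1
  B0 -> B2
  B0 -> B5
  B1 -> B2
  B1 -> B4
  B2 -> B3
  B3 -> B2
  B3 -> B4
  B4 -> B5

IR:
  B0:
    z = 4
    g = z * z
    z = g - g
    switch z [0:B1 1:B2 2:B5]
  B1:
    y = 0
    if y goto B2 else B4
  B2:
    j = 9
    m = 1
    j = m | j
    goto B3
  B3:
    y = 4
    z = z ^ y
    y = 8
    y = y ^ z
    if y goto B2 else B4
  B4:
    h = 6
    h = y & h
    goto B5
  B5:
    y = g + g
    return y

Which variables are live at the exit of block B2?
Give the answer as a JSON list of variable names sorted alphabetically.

def/use:
  B0: def={g,z} ue=∅
  B1: def={y} ue=∅
  B2: def={j,m} ue=∅
  B3: def={y,z} ue={z}
  B4: def={h} ue={y}
  B5: def={y} ue={g}

Backward fixpoint:
  B0: in=∅ out={g,z}
  B1: in={g,z} out={g,y,z}
  B2: in={g,z} out={g,z}
  B3: in={g,z} out={g,y,z}
  B4: in={g,y} out={g}
  B5: in={g} out=∅

live-out(B2) = ["g", "z"]

Answer: ["g", "z"]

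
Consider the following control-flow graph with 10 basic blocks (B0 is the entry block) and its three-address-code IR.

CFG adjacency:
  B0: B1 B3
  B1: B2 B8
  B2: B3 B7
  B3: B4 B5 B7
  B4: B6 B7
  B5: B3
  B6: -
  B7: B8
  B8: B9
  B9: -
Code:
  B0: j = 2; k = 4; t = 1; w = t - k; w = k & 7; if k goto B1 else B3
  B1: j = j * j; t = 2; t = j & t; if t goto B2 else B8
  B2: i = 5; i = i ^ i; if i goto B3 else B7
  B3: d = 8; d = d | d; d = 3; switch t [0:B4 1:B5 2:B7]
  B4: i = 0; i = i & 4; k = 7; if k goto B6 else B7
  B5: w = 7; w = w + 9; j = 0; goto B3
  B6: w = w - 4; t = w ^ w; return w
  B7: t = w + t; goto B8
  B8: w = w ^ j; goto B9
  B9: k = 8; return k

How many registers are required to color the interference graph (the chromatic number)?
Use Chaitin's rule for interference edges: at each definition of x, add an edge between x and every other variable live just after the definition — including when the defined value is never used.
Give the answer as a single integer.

Answer: 4

Analysis:
def/use:
  B0 def {j,k,t,w} use ∅
  B1 def {j,t} use {j}
  B2 def {i} use ∅
  B3 def {d} use {t}
  B4 def {i,k} use ∅
  B5 def {j,w} use ∅
  B6 def {t,w} use {w}
  B7 def {t} use {t,w}
  B8 def {w} use {j,w}
  B9 def {k} use ∅

Liveness:
  live B0: ∅→{j,t,w}
  live B1: {j,w}→{j,t,w}
  live B2: {j,t,w}→{j,t,w}
  live B3: {j,t,w}→{j,t,w}
  live B4: {j,t,w}→{j,t,w}
  live B5: {t}→{j,t,w}
  live B6: {w}→∅
  live B7: {j,t,w}→{j,w}
  live B8: {j,w}→∅
  live B9: ∅→∅

Conflict graph:
  d↔{j,t,w}
  i↔{j,t,w}
  j↔{d,i,k,t,w}
  k↔{j,t,w}
  t↔{d,i,j,k,w}
  w↔{d,i,j,k,t}

Colouring:
  clique {d,j,t,w} ⇒ need ≥ 4
  4-colouring: r0={j}  r1={t}  r2={w}  r3={d,i,k}
  χ = 4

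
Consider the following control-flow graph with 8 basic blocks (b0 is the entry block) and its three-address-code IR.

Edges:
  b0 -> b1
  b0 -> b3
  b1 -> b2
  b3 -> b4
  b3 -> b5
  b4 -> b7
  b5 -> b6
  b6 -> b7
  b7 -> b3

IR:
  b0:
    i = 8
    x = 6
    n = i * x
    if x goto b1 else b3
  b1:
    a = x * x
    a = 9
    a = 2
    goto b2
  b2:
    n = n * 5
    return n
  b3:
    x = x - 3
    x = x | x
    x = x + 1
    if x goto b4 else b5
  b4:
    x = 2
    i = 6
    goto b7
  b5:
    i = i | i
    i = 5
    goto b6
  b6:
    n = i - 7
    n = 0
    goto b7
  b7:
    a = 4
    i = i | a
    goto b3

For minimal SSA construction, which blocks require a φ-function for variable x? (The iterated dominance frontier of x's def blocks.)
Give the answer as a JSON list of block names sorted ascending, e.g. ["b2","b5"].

idom tree: b1←b0 b2←b1 b3←b0 b4←b3 b5←b3 b6←b5 b7←b3
Dom at joins:
  b3: preds {b0,b7}: {b0} ∩ {b0,b3,b7} = {b0}; idom=b0
  b7: preds {b4,b6}: {b0,b3,b4} ∩ {b0,b3,b5,b6} = {b0,b3}; idom=b3

DF derivation:
  join b3 pred b0: · stop@b0
  join b3 pred b7: b7→b3 stop@b0
  join b7 pred b4: b4 stop@b3
  join b7 pred b6: b6→b5 stop@b3
  b0: DF=∅
  b1: DF=∅
  b2: DF=∅
  b3: DF={b3}
  b4: DF={b7}
  b5: DF={b7}
  b6: DF={b7}
  b7: DF={b3}

φ for x: defs {b0,b3,b4}
  DF⁺ = {b3,b7}

Answer: ["b3", "b7"]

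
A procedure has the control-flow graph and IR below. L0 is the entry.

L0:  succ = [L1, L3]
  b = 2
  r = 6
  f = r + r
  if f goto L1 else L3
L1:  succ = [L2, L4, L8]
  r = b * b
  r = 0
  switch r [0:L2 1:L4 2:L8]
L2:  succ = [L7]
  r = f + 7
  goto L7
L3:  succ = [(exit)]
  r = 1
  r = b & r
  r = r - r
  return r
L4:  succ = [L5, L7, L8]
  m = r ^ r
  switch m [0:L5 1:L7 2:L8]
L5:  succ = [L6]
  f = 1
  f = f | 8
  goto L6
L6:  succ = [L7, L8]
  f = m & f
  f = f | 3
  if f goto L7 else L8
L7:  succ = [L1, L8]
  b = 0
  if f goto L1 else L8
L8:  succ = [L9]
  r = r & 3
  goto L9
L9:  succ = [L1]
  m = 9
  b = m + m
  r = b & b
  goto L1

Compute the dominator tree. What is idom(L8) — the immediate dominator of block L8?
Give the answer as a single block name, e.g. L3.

idom tree: L1←L0 L2←L1 L3←L0 L4←L1 L5←L4 L6←L5 L7←L1 L8←L1 L9←L8
Join-block Dom:
  L1: preds {L0,L7,L9}: {L0} ∩ {L0,L1,L7} ∩ {L0,L1,L8,L9} = {L0}; idom=L0
  L7: preds {L2,L4,L6}: {L0,L1,L2} ∩ {L0,L1,L4} ∩ {L0,L1,L4,L5,L6} = {L0,L1}; idom=L1
  L8: preds {L1,L4,L6,L7}: {L0,L1} ∩ {L0,L1,L4} ∩ {L0,L1,L4,L5,L6} ∩ {L0,L1,L7} = {L0,L1}; idom=L1

idom(L8) = L1

Answer: L1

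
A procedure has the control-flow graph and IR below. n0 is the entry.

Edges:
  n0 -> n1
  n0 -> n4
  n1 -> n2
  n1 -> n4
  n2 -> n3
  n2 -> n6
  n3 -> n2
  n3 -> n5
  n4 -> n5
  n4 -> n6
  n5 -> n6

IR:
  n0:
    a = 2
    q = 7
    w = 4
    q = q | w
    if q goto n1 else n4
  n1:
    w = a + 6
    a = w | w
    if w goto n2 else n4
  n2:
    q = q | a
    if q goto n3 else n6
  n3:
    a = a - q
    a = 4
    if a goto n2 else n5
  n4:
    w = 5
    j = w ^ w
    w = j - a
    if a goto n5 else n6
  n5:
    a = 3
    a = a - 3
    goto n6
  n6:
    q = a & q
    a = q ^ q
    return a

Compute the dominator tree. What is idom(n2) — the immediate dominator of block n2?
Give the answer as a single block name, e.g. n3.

idom tree: n1←n0 n2←n1 n3←n2 n4←n0 n5←n0 n6←n0
Dom at joins:
  n2: preds {n1,n3}: {n0,n1} ∩ {n0,n1,n2,n3} = {n0,n1}; idom=n1
  n4: preds {n0,n1}: {n0} ∩ {n0,n1} = {n0}; idom=n0
  n5: preds {n3,n4}: {n0,n1,n2,n3} ∩ {n0,n4} = {n0}; idom=n0
  n6: preds {n2,n4,n5}: {n0,n1,n2} ∩ {n0,n4} ∩ {n0,n5} = {n0}; idom=n0

idom(n2) = n1

Answer: n1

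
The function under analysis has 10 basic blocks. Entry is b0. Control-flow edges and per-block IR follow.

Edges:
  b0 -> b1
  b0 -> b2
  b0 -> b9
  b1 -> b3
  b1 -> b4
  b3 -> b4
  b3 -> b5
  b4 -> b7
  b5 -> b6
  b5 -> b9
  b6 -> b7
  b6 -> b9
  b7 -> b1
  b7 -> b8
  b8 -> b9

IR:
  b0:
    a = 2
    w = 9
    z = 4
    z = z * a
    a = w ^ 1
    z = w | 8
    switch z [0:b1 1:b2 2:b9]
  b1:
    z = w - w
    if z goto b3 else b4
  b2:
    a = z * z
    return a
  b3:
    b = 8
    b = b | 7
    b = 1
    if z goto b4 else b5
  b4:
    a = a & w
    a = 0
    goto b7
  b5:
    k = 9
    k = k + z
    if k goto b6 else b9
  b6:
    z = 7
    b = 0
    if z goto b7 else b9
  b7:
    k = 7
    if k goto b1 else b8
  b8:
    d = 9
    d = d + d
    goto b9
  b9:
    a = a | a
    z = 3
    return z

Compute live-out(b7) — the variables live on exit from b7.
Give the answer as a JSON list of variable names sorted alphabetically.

Answer: ["a", "w"]

Working:
Block summaries:
  b0: {a,w,z} / ∅
  b1: {z} / {w}
  b2: {a} / {z}
  b3: {b} / {z}
  b4: {a} / {a,w}
  b5: {k} / {z}
  b6: {b,z} / ∅
  b7: {k} / ∅
  b8: {d} / ∅
  b9: {a,z} / {a}

Live sets:
  b0: in=∅ out={a,w,z}
  b1: in={a,w} out={a,w,z}
  b2: in={z} out=∅
  b3: in={a,w,z} out={a,w,z}
  b4: in={a,w} out={a,w}
  b5: in={a,w,z} out={a,w}
  b6: in={a,w} out={a,w}
  b7: in={a,w} out={a,w}
  b8: in={a} out={a}
  b9: in={a} out=∅

live-out(b7) = ["a", "w"]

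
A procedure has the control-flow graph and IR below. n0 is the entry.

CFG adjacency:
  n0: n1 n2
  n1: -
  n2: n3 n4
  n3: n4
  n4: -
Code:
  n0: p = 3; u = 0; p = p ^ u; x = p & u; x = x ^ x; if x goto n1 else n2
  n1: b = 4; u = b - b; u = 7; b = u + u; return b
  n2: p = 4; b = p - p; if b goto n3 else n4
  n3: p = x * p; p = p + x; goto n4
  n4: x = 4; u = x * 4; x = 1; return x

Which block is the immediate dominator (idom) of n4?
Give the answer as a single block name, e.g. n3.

Answer: n2

Analysis:
idom tree: n1←n0 n2←n0 n3←n2 n4←n2
Dom∩ at merges:
  n4: preds {n2,n3}: {n0,n2} ∩ {n0,n2,n3} = {n0,n2}; idom=n2

idom(n4) = n2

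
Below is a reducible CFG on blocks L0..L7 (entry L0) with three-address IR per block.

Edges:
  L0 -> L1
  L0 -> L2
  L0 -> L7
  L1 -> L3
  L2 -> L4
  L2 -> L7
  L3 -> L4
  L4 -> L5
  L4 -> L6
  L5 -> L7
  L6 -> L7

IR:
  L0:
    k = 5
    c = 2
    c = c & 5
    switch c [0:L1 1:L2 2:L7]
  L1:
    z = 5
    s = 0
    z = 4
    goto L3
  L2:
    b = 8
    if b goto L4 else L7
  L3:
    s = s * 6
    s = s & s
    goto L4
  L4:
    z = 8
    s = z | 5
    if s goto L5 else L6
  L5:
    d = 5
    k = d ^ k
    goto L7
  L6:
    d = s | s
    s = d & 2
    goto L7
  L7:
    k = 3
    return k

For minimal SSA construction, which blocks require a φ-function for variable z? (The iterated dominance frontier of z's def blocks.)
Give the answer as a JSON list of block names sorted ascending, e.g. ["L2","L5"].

Answer: ["L4", "L7"]

Working:
idom tree: L1←L0 L2←L0 L3←L1 L4←L0 L5←L4 L6←L4 L7←L0
Join-block Dom:
  L4: preds {L2,L3}: {L0,L2} ∩ {L0,L1,L3} = {L0}; idom=L0
  L7: preds {L0,L2,L5,L6}: {L0} ∩ {L0,L2} ∩ {L0,L4,L5} ∩ {L0,L4,L6} = {L0}; idom=L0

DF derivation:
  L4←L2: walk L2 to L0
  L4←L3: walk L3→L1 to L0
  L7←L0: walk · to L0
  L7←L2: walk L2 to L0
  L7←L5: walk L5→L4 to L0
  L7←L6: walk L6→L4 to L0
  L0: DF=∅
  L1: DF={L4}
  L2: DF={L4,L7}
  L3: DF={L4}
  L4: DF={L7}
  L5: DF={L7}
  L6: DF={L7}
  L7: DF=∅

φ for z: defs {L1,L4}
  DF⁺ = {L4,L7}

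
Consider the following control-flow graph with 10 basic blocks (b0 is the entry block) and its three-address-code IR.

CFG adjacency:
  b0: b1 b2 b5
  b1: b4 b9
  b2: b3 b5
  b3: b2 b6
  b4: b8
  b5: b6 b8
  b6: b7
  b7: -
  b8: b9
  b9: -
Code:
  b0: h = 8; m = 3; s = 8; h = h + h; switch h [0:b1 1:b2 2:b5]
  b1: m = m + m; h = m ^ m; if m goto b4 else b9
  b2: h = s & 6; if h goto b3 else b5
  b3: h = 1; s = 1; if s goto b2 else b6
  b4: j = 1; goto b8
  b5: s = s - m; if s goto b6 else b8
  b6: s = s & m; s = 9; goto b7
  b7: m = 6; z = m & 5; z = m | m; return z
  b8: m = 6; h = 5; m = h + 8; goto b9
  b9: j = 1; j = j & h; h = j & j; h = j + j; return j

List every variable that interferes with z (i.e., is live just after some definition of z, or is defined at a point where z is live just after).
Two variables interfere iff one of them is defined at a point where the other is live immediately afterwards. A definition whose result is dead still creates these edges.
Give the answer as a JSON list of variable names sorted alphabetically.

Answer: ["m"]

Analysis:
Per-block:
  b0 def {h,m,s} use ∅
  b1 def {h,m} use {m}
  b2 def {h} use {s}
  b3 def {h,s} use ∅
  b4 def {j} use ∅
  b5 def {s} use {m,s}
  b6 def {s} use {m,s}
  b7 def {m,z} use ∅
  b8 def {h,m} use ∅
  b9 def {h,j} use {h}

Liveness:
  live b0: ∅→{m,s}
  live b1: {m}→{h}
  live b2: {m,s}→{m,s}
  live b3: {m}→{m,s}
  live b4: ∅→∅
  live b5: {m,s}→{m,s}
  live b6: {m,s}→∅
  live b7: ∅→∅
  live b8: ∅→{h}
  live b9: {h}→∅

Interference:
  h↔{j,m,s}
  j↔{h}
  m↔{h,s,z}
  s↔{h,m}
  z↔{m}

N(z) = ["m"]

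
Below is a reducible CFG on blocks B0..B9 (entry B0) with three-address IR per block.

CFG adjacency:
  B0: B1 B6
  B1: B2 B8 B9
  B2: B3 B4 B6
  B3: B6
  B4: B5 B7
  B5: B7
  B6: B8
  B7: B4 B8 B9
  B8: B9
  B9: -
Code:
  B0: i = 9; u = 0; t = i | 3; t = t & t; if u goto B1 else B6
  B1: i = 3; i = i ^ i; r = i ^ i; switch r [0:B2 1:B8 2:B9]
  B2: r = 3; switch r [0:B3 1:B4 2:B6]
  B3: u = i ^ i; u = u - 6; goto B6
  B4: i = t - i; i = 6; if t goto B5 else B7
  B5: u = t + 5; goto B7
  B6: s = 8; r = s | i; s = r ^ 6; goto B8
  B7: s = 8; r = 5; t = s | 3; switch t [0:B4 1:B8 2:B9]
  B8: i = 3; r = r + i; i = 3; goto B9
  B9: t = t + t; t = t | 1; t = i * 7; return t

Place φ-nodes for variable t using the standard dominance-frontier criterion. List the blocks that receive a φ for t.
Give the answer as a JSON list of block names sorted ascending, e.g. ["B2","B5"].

Answer: ["B4", "B8", "B9"]

Derivation:
idom tree: B1←B0 B2←B1 B3←B2 B4←B2 B5←B4 B6←B0 B7←B4 B8←B0 B9←B0
Dom at joins:
  B4: preds {B2,B7}: {B0,B1,B2} ∩ {B0,B1,B2,B4,B7} = {B0,B1,B2}; idom=B2
  B6: preds {B0,B2,B3}: {B0} ∩ {B0,B1,B2} ∩ {B0,B1,B2,B3} = {B0}; idom=B0
  B7: preds {B4,B5}: {B0,B1,B2,B4} ∩ {B0,B1,B2,B4,B5} = {B0,B1,B2,B4}; idom=B4
  B8: preds {B1,B6,B7}: {B0,B1} ∩ {B0,B6} ∩ {B0,B1,B2,B4,B7} = {B0}; idom=B0
  B9: preds {B1,B7,B8}: {B0,B1} ∩ {B0,B1,B2,B4,B7} ∩ {B0,B8} = {B0}; idom=B0

Frontier:
  B4←B2: walk · to B2
  B4←B7: walk B7→B4 to B2
  B6←B0: walk · to B0
  B6←B2: walk B2→B1 to B0
  B6←B3: walk B3→B2→B1 to B0
  B7←B4: walk · to B4
  B7←B5: walk B5 to B4
  B8←B1: walk B1 to B0
  B8←B6: walk B6 to B0
  B8←B7: walk B7→B4→B2→B1 to B0
  B9←B1: walk B1 to B0
  B9←B7: walk B7→B4→B2→B1 to B0
  B9←B8: walk B8 to B0
  DF(B0)=∅
  DF(B1)={B6,B8,B9}
  DF(B2)={B6,B8,B9}
  DF(B3)={B6}
  DF(B4)={B4,B8,B9}
  DF(B5)={B7}
  DF(B6)={B8}
  DF(B7)={B4,B8,B9}
  DF(B8)={B9}
  DF(B9)=∅

φ for t: defs {B0,B7,B9}
  DF⁺ = {B4,B8,B9}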